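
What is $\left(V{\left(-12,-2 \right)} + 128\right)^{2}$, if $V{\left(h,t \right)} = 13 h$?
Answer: $784$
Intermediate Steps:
$\left(V{\left(-12,-2 \right)} + 128\right)^{2} = \left(13 \left(-12\right) + 128\right)^{2} = \left(-156 + 128\right)^{2} = \left(-28\right)^{2} = 784$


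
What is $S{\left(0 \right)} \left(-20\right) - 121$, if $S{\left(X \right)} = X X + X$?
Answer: $-121$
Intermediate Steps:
$S{\left(X \right)} = X + X^{2}$ ($S{\left(X \right)} = X^{2} + X = X + X^{2}$)
$S{\left(0 \right)} \left(-20\right) - 121 = 0 \left(1 + 0\right) \left(-20\right) - 121 = 0 \cdot 1 \left(-20\right) - 121 = 0 \left(-20\right) - 121 = 0 - 121 = -121$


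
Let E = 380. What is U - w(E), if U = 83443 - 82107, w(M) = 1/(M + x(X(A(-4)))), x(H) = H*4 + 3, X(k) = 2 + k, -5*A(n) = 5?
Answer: 517031/387 ≈ 1336.0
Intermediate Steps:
A(n) = -1 (A(n) = -⅕*5 = -1)
x(H) = 3 + 4*H (x(H) = 4*H + 3 = 3 + 4*H)
w(M) = 1/(7 + M) (w(M) = 1/(M + (3 + 4*(2 - 1))) = 1/(M + (3 + 4*1)) = 1/(M + (3 + 4)) = 1/(M + 7) = 1/(7 + M))
U = 1336
U - w(E) = 1336 - 1/(7 + 380) = 1336 - 1/387 = 517031/387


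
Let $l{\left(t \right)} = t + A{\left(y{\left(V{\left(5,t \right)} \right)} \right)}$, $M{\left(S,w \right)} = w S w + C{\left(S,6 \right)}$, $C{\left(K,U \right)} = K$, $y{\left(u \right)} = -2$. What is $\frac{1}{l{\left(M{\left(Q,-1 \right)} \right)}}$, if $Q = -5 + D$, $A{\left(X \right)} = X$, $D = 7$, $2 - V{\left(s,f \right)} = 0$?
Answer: $\frac{1}{2} \approx 0.5$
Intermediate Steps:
$V{\left(s,f \right)} = 2$ ($V{\left(s,f \right)} = 2 - 0 = 2 + 0 = 2$)
$Q = 2$ ($Q = -5 + 7 = 2$)
$M{\left(S,w \right)} = S + S w^{2}$ ($M{\left(S,w \right)} = w S w + S = S w w + S = S w^{2} + S = S + S w^{2}$)
$l{\left(t \right)} = -2 + t$ ($l{\left(t \right)} = t - 2 = -2 + t$)
$\frac{1}{l{\left(M{\left(Q,-1 \right)} \right)}} = \frac{1}{-2 + 2 \left(1 + \left(-1\right)^{2}\right)} = \frac{1}{-2 + 2 \left(1 + 1\right)} = \frac{1}{-2 + 2 \cdot 2} = \frac{1}{-2 + 4} = \frac{1}{2}$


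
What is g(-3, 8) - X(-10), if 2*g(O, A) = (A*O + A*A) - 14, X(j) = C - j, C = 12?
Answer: -9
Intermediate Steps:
X(j) = 12 - j
g(O, A) = -7 + A**2/2 + A*O/2 (g(O, A) = ((A*O + A*A) - 14)/2 = ((A*O + A**2) - 14)/2 = ((A**2 + A*O) - 14)/2 = (-14 + A**2 + A*O)/2 = -7 + A**2/2 + A*O/2)
g(-3, 8) - X(-10) = (-7 + (1/2)*8**2 + (1/2)*8*(-3)) - (12 - 1*(-10)) = (-7 + (1/2)*64 - 12) - (12 + 10) = (-7 + 32 - 12) - 1*22 = 13 - 22 = -9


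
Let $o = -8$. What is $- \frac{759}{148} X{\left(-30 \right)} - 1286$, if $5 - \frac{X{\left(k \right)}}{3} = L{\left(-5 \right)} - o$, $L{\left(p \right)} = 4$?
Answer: $- \frac{174389}{148} \approx -1178.3$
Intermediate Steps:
$X{\left(k \right)} = -21$ ($X{\left(k \right)} = 15 - 3 \left(4 - -8\right) = 15 - 3 \left(4 + 8\right) = 15 - 36 = -21$)
$- \frac{759}{148} X{\left(-30 \right)} - 1286 = - \frac{759}{148} \left(-21\right) - 1286 = \left(-759\right) \frac{1}{148} \left(-21\right) - 1286 = \left(- \frac{759}{148}\right) \left(-21\right) - 1286 = \frac{15939}{148} - 1286 = - \frac{174389}{148}$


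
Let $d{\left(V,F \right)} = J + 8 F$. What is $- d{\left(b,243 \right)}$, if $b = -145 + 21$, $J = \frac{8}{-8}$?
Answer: $-1943$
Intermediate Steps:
$J = -1$ ($J = 8 \left(- \frac{1}{8}\right) = -1$)
$b = -124$
$d{\left(V,F \right)} = -1 + 8 F$
$- d{\left(b,243 \right)} = - (-1 + 8 \cdot 243) = - (-1 + 1944) = \left(-1\right) 1943 = -1943$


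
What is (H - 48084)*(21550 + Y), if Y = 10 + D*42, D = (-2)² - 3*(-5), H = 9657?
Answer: -859150866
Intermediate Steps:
D = 19 (D = 4 + 15 = 19)
Y = 808 (Y = 10 + 19*42 = 10 + 798 = 808)
(H - 48084)*(21550 + Y) = (9657 - 48084)*(21550 + 808) = -38427*22358 = -859150866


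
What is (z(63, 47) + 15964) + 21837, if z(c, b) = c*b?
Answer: 40762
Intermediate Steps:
z(c, b) = b*c
(z(63, 47) + 15964) + 21837 = (47*63 + 15964) + 21837 = (2961 + 15964) + 21837 = 18925 + 21837 = 40762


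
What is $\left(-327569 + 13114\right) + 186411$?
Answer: $-128044$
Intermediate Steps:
$\left(-327569 + 13114\right) + 186411 = -314455 + 186411 = -128044$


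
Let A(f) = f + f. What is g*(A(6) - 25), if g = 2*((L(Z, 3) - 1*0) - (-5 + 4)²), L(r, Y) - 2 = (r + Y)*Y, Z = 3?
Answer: -494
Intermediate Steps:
L(r, Y) = 2 + Y*(Y + r) (L(r, Y) = 2 + (r + Y)*Y = 2 + (Y + r)*Y = 2 + Y*(Y + r))
A(f) = 2*f
g = 38 (g = 2*(((2 + 3² + 3*3) - 1*0) - (-5 + 4)²) = 2*(((2 + 9 + 9) + 0) - 1*(-1)²) = 2*((20 + 0) - 1*1) = 2*(20 - 1) = 2*19 = 38)
g*(A(6) - 25) = 38*(2*6 - 25) = 38*(12 - 25) = 38*(-13) = -494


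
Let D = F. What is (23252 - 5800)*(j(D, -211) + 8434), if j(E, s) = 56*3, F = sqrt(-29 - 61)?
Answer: 150122104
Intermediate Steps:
F = 3*I*sqrt(10) (F = sqrt(-90) = 3*I*sqrt(10) ≈ 9.4868*I)
D = 3*I*sqrt(10) ≈ 9.4868*I
j(E, s) = 168
(23252 - 5800)*(j(D, -211) + 8434) = (23252 - 5800)*(168 + 8434) = 17452*8602 = 150122104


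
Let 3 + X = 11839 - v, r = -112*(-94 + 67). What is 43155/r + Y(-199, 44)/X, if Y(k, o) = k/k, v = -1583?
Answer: 3064021/214704 ≈ 14.271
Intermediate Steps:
Y(k, o) = 1
r = 3024 (r = -112*(-27) = 3024)
X = 13419 (X = -3 + (11839 - 1*(-1583)) = -3 + (11839 + 1583) = -3 + 13422 = 13419)
43155/r + Y(-199, 44)/X = 43155/3024 + 1/13419 = 43155*(1/3024) + 1*(1/13419) = 685/48 + 1/13419 = 3064021/214704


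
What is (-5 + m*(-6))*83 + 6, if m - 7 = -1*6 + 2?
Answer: -1903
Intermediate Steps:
m = 3 (m = 7 + (-1*6 + 2) = 7 + (-6 + 2) = 7 - 4 = 3)
(-5 + m*(-6))*83 + 6 = (-5 + 3*(-6))*83 + 6 = (-5 - 18)*83 + 6 = -23*83 + 6 = -1909 + 6 = -1903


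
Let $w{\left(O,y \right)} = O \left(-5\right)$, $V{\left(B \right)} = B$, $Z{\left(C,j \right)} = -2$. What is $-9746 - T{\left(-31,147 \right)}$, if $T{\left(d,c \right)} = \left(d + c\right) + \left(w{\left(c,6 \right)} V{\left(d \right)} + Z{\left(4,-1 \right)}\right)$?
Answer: $-32645$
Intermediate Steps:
$w{\left(O,y \right)} = - 5 O$
$T{\left(d,c \right)} = -2 + c + d - 5 c d$ ($T{\left(d,c \right)} = \left(d + c\right) + \left(- 5 c d - 2\right) = \left(c + d\right) - \left(2 + 5 c d\right) = -2 + c + d - 5 c d$)
$-9746 - T{\left(-31,147 \right)} = -9746 - \left(-2 + 147 - 31 - 735 \left(-31\right)\right) = -9746 - \left(-2 + 147 - 31 + 22785\right) = -9746 - 22899 = -32645$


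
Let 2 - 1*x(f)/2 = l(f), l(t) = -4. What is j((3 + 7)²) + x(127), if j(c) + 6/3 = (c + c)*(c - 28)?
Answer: 14410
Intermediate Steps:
x(f) = 12 (x(f) = 4 - 2*(-4) = 4 + 8 = 12)
j(c) = -2 + 2*c*(-28 + c) (j(c) = -2 + (c + c)*(c - 28) = -2 + (2*c)*(-28 + c) = -2 + 2*c*(-28 + c))
j((3 + 7)²) + x(127) = (-2 - 56*(3 + 7)² + 2*((3 + 7)²)²) + 12 = (-2 - 56*10² + 2*(10²)²) + 12 = (-2 - 56*100 + 2*100²) + 12 = (-2 - 5600 + 2*10000) + 12 = (-2 - 5600 + 20000) + 12 = 14398 + 12 = 14410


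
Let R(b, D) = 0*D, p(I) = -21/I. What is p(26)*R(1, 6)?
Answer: 0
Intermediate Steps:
R(b, D) = 0
p(26)*R(1, 6) = -21/26*0 = 0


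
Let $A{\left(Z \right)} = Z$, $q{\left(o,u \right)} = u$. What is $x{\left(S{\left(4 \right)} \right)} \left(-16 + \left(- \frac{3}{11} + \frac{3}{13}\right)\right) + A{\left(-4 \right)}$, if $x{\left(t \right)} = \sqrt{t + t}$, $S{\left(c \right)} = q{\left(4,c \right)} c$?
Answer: $-4 - \frac{9176 \sqrt{2}}{143} \approx -94.747$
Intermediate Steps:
$S{\left(c \right)} = c^{2}$ ($S{\left(c \right)} = c c = c^{2}$)
$x{\left(t \right)} = \sqrt{2} \sqrt{t}$ ($x{\left(t \right)} = \sqrt{2 t} = \sqrt{2} \sqrt{t}$)
$x{\left(S{\left(4 \right)} \right)} \left(-16 + \left(- \frac{3}{11} + \frac{3}{13}\right)\right) + A{\left(-4 \right)} = \sqrt{2} \sqrt{4^{2}} \left(-16 + \left(- \frac{3}{11} + \frac{3}{13}\right)\right) - 4 = \sqrt{2} \sqrt{16} \left(-16 + \left(\left(-3\right) \frac{1}{11} + 3 \cdot \frac{1}{13}\right)\right) - 4 = \sqrt{2} \cdot 4 \left(-16 + \left(- \frac{3}{11} + \frac{3}{13}\right)\right) - 4 = 4 \sqrt{2} \left(-16 - \frac{6}{143}\right) - 4 = 4 \sqrt{2} \left(- \frac{2294}{143}\right) - 4 = - \frac{9176 \sqrt{2}}{143} - 4 = -4 - \frac{9176 \sqrt{2}}{143}$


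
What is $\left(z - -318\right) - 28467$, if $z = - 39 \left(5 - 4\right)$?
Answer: $-28188$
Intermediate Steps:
$z = -39$ ($z = \left(-39\right) 1 = -39$)
$\left(z - -318\right) - 28467 = \left(-39 - -318\right) - 28467 = \left(-39 + 318\right) - 28467 = 279 - 28467 = -28188$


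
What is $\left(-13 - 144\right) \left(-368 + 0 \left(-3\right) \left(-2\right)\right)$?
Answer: $57776$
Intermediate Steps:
$\left(-13 - 144\right) \left(-368 + 0 \left(-3\right) \left(-2\right)\right) = - 157 \left(-368 + 0 \left(-2\right)\right) = - 157 \left(-368 + 0\right) = \left(-157\right) \left(-368\right) = 57776$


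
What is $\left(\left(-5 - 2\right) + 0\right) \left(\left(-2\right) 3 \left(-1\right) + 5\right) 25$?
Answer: $-1925$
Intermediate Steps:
$\left(\left(-5 - 2\right) + 0\right) \left(\left(-2\right) 3 \left(-1\right) + 5\right) 25 = \left(-7 + 0\right) \left(\left(-6\right) \left(-1\right) + 5\right) 25 = - 7 \left(6 + 5\right) 25 = \left(-7\right) 11 \cdot 25 = \left(-77\right) 25 = -1925$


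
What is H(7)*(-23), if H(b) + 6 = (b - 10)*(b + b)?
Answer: 1104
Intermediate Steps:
H(b) = -6 + 2*b*(-10 + b) (H(b) = -6 + (b - 10)*(b + b) = -6 + (-10 + b)*(2*b) = -6 + 2*b*(-10 + b))
H(7)*(-23) = (-6 - 20*7 + 2*7²)*(-23) = (-6 - 140 + 2*49)*(-23) = (-6 - 140 + 98)*(-23) = -48*(-23) = 1104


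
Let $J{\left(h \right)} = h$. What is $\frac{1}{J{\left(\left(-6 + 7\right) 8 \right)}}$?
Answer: $\frac{1}{8} \approx 0.125$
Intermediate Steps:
$\frac{1}{J{\left(\left(-6 + 7\right) 8 \right)}} = \frac{1}{\left(-6 + 7\right) 8} = \frac{1}{1 \cdot 8} = \frac{1}{8}$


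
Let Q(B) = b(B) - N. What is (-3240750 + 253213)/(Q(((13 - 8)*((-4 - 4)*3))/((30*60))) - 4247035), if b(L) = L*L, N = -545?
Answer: 672195825/955460249 ≈ 0.70353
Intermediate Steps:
b(L) = L²
Q(B) = 545 + B² (Q(B) = B² - 1*(-545) = B² + 545 = 545 + B²)
(-3240750 + 253213)/(Q(((13 - 8)*((-4 - 4)*3))/((30*60))) - 4247035) = (-3240750 + 253213)/((545 + (((13 - 8)*((-4 - 4)*3))/((30*60)))²) - 4247035) = -2987537/((545 + ((5*(-8*3))/1800)²) - 4247035) = -2987537/((545 + ((5*(-24))*(1/1800))²) - 4247035) = -2987537/((545 + (-120*1/1800)²) - 4247035) = -2987537/((545 + (-1/15)²) - 4247035) = -2987537/((545 + 1/225) - 4247035) = -2987537/(122626/225 - 4247035) = -2987537/(-955460249/225) = -2987537*(-225/955460249) = 672195825/955460249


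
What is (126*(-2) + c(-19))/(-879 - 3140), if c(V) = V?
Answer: 271/4019 ≈ 0.067430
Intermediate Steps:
(126*(-2) + c(-19))/(-879 - 3140) = (126*(-2) - 19)/(-879 - 3140) = (-252 - 19)/(-4019) = -271*(-1/4019) = 271/4019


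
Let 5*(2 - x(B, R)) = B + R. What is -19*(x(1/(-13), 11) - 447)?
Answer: 552273/65 ≈ 8496.5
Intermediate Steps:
x(B, R) = 2 - B/5 - R/5 (x(B, R) = 2 - (B + R)/5 = 2 + (-B/5 - R/5) = 2 - B/5 - R/5)
-19*(x(1/(-13), 11) - 447) = -19*((2 - 1/5/(-13) - 1/5*11) - 447) = -19*((2 - 1/5*(-1/13) - 11/5) - 447) = -19*((2 + 1/65 - 11/5) - 447) = -19*(-12/65 - 447) = -19*(-29067/65) = 552273/65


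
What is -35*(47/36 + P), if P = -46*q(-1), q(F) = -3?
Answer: -175525/36 ≈ -4875.7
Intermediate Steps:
P = 138 (P = -46*(-3) = 138)
-35*(47/36 + P) = -35*(47/36 + 138) = -35*5015/36 = -175525/36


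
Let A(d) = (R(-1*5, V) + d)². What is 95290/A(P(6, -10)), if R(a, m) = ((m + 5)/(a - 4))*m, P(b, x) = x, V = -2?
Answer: 428805/392 ≈ 1093.9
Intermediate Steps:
R(a, m) = m*(5 + m)/(-4 + a) (R(a, m) = ((5 + m)/(-4 + a))*m = m*(5 + m)/(-4 + a))
A(d) = (⅔ + d)² (A(d) = (-2*(5 - 2)/(-4 - 1*5) + d)² = (-2*3/(-4 - 5) + d)² = (-2*3/(-9) + d)² = (-2*(-⅑)*3 + d)² = (⅔ + d)²)
95290/A(P(6, -10)) = 95290/(((2 + 3*(-10))²/9)) = 95290/(((2 - 30)²/9)) = 95290/(((⅑)*(-28)²)) = 95290/(((⅑)*784)) = 95290/(784/9) = 95290*(9/784) = 428805/392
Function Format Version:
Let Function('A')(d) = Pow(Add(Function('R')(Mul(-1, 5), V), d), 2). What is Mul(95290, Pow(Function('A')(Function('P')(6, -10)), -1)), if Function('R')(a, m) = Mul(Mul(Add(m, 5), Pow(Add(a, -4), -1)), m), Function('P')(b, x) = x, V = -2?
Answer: Rational(428805, 392) ≈ 1093.9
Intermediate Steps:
Function('R')(a, m) = Mul(m, Pow(Add(-4, a), -1), Add(5, m)) (Function('R')(a, m) = Mul(Mul(Add(5, m), Pow(Add(-4, a), -1)), m) = Mul(Mul(Pow(Add(-4, a), -1), Add(5, m)), m) = Mul(m, Pow(Add(-4, a), -1), Add(5, m)))
Function('A')(d) = Pow(Add(Rational(2, 3), d), 2) (Function('A')(d) = Pow(Add(Mul(-2, Pow(Add(-4, Mul(-1, 5)), -1), Add(5, -2)), d), 2) = Pow(Add(Mul(-2, Pow(Add(-4, -5), -1), 3), d), 2) = Pow(Add(Mul(-2, Pow(-9, -1), 3), d), 2) = Pow(Add(Mul(-2, Rational(-1, 9), 3), d), 2) = Pow(Add(Rational(2, 3), d), 2))
Mul(95290, Pow(Function('A')(Function('P')(6, -10)), -1)) = Mul(95290, Pow(Mul(Rational(1, 9), Pow(Add(2, Mul(3, -10)), 2)), -1)) = Mul(95290, Pow(Mul(Rational(1, 9), Pow(Add(2, -30), 2)), -1)) = Mul(95290, Pow(Mul(Rational(1, 9), Pow(-28, 2)), -1)) = Mul(95290, Pow(Mul(Rational(1, 9), 784), -1)) = Mul(95290, Pow(Rational(784, 9), -1)) = Mul(95290, Rational(9, 784)) = Rational(428805, 392)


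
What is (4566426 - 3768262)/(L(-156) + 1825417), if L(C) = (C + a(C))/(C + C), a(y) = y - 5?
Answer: 249027168/569530421 ≈ 0.43725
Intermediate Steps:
a(y) = -5 + y
L(C) = (-5 + 2*C)/(2*C) (L(C) = (C + (-5 + C))/(C + C) = (-5 + 2*C)/((2*C)) = (-5 + 2*C)*(1/(2*C)) = (-5 + 2*C)/(2*C))
(4566426 - 3768262)/(L(-156) + 1825417) = (4566426 - 3768262)/((-5/2 - 156)/(-156) + 1825417) = 798164/(-1/156*(-317/2) + 1825417) = 798164/(317/312 + 1825417) = 798164/(569530421/312) = 798164*(312/569530421) = 249027168/569530421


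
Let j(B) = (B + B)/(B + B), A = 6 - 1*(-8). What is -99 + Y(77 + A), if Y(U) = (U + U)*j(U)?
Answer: 83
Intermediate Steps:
A = 14 (A = 6 + 8 = 14)
j(B) = 1 (j(B) = (2*B)/((2*B)) = (2*B)*(1/(2*B)) = 1)
Y(U) = 2*U (Y(U) = (U + U)*1 = (2*U)*1 = 2*U)
-99 + Y(77 + A) = -99 + 2*(77 + 14) = -99 + 2*91 = -99 + 182 = 83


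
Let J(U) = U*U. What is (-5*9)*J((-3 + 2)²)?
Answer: -45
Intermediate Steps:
J(U) = U²
(-5*9)*J((-3 + 2)²) = (-5*9)*((-3 + 2)²)² = -45*((-1)²)² = -45*1² = -45*1 = -45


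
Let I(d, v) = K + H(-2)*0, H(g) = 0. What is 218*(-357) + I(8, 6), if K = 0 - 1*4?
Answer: -77830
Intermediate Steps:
K = -4 (K = 0 - 4 = -4)
I(d, v) = -4 (I(d, v) = -4 + 0*0 = -4 + 0 = -4)
218*(-357) + I(8, 6) = 218*(-357) - 4 = -77826 - 4 = -77830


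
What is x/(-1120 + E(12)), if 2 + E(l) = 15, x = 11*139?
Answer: -1529/1107 ≈ -1.3812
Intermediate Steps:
x = 1529
E(l) = 13 (E(l) = -2 + 15 = 13)
x/(-1120 + E(12)) = 1529/(-1120 + 13) = 1529/(-1107) = 1529*(-1/1107) = -1529/1107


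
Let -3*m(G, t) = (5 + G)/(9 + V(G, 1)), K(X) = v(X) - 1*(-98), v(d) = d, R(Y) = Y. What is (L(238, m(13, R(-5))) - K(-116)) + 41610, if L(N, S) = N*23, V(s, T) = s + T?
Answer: 47102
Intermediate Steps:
V(s, T) = T + s
K(X) = 98 + X (K(X) = X - 1*(-98) = X + 98 = 98 + X)
m(G, t) = -(5 + G)/(3*(10 + G)) (m(G, t) = -(5 + G)/(3*(9 + (1 + G))) = -(5 + G)/(3*(10 + G)))
L(N, S) = 23*N
(L(238, m(13, R(-5))) - K(-116)) + 41610 = (23*238 - (98 - 116)) + 41610 = (5474 - 1*(-18)) + 41610 = (5474 + 18) + 41610 = 5492 + 41610 = 47102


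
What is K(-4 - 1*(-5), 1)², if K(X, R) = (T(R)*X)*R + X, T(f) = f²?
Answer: 4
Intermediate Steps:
K(X, R) = X + X*R³ (K(X, R) = (R²*X)*R + X = (X*R²)*R + X = X*R³ + X = X + X*R³)
K(-4 - 1*(-5), 1)² = ((-4 - 1*(-5))*(1 + 1³))² = ((-4 + 5)*(1 + 1))² = (1*2)² = 2² = 4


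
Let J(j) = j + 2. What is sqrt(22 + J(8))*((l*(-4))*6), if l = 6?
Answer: -576*sqrt(2) ≈ -814.59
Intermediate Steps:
J(j) = 2 + j
sqrt(22 + J(8))*((l*(-4))*6) = sqrt(22 + (2 + 8))*((6*(-4))*6) = sqrt(22 + 10)*(-24*6) = sqrt(32)*(-144) = (4*sqrt(2))*(-144) = -576*sqrt(2)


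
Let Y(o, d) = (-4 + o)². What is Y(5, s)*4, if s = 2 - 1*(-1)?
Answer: 4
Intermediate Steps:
s = 3 (s = 2 + 1 = 3)
Y(5, s)*4 = (-4 + 5)²*4 = 1²*4 = 1*4 = 4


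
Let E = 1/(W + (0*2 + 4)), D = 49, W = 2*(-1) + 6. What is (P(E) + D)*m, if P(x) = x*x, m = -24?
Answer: -9411/8 ≈ -1176.4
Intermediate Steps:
W = 4 (W = -2 + 6 = 4)
E = 1/8 (E = 1/(4 + (0*2 + 4)) = 1/(4 + (0 + 4)) = 1/(4 + 4) = 1/8 ≈ 0.12500)
P(x) = x**2
(P(E) + D)*m = ((1/8)**2 + 49)*(-24) = (1/64 + 49)*(-24) = (3137/64)*(-24) = -9411/8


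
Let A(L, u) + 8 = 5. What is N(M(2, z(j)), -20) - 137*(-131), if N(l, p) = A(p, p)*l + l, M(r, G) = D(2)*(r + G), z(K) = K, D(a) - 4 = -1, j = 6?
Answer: 17899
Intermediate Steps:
D(a) = 3 (D(a) = 4 - 1 = 3)
A(L, u) = -3 (A(L, u) = -8 + 5 = -3)
M(r, G) = 3*G + 3*r (M(r, G) = 3*(r + G) = 3*(G + r) = 3*G + 3*r)
N(l, p) = -2*l (N(l, p) = -3*l + l = -2*l)
N(M(2, z(j)), -20) - 137*(-131) = -2*(3*6 + 3*2) - 137*(-131) = -2*(18 + 6) + 17947 = -2*24 + 17947 = -48 + 17947 = 17899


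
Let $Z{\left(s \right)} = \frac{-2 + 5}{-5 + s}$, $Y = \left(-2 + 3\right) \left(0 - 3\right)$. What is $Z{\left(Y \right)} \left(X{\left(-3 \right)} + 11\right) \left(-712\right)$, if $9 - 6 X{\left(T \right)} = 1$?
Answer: $3293$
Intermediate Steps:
$X{\left(T \right)} = \frac{4}{3}$ ($X{\left(T \right)} = \frac{3}{2} - \frac{1}{6} = \frac{4}{3}$)
$Y = -3$ ($Y = 1 \left(-3\right) = -3$)
$Z{\left(s \right)} = \frac{3}{-5 + s}$
$Z{\left(Y \right)} \left(X{\left(-3 \right)} + 11\right) \left(-712\right) = \frac{3}{-5 - 3} \left(\frac{4}{3} + 11\right) \left(-712\right) = \frac{3}{-8} \cdot \frac{37}{3} \left(-712\right) = 3 \left(- \frac{1}{8}\right) \frac{37}{3} \left(-712\right) = \left(- \frac{3}{8}\right) \frac{37}{3} \left(-712\right) = \left(- \frac{37}{8}\right) \left(-712\right) = 3293$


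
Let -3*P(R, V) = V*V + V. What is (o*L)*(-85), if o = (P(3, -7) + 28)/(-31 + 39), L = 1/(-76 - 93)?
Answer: 595/676 ≈ 0.88018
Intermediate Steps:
P(R, V) = -V/3 - V**2/3 (P(R, V) = -(V*V + V)/3 = -(V**2 + V)/3 = -(V + V**2)/3 = -V/3 - V**2/3)
L = -1/169 (L = 1/(-169) = -1/169 ≈ -0.0059172)
o = 7/4 (o = (-1/3*(-7)*(1 - 7) + 28)/(-31 + 39) = (-1/3*(-7)*(-6) + 28)/8 = (-14 + 28)*(1/8) = 14*(1/8) = 7/4 ≈ 1.7500)
(o*L)*(-85) = ((7/4)*(-1/169))*(-85) = -7/676*(-85) = 595/676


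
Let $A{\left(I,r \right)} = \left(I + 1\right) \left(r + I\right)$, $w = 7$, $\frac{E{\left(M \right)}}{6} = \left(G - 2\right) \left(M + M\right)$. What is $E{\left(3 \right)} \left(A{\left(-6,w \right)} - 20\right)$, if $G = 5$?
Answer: $-2700$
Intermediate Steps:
$E{\left(M \right)} = 36 M$ ($E{\left(M \right)} = 6 \left(5 - 2\right) \left(M + M\right) = 6 \cdot 3 \cdot 2 M = 6 \cdot 6 M = 36 M$)
$A{\left(I,r \right)} = \left(1 + I\right) \left(I + r\right)$
$E{\left(3 \right)} \left(A{\left(-6,w \right)} - 20\right) = 36 \cdot 3 \left(\left(-6 + 7 + \left(-6\right)^{2} - 42\right) - 20\right) = 108 \left(\left(-6 + 7 + 36 - 42\right) - 20\right) = 108 \left(-5 - 20\right) = 108 \left(-25\right) = -2700$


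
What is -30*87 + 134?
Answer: -2476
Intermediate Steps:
-30*87 + 134 = -2610 + 134 = -2476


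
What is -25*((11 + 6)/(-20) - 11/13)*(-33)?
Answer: -72765/52 ≈ -1399.3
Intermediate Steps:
-25*((11 + 6)/(-20) - 11/13)*(-33) = -25*(17*(-1/20) - 11*1/13)*(-33) = -25*(-17/20 - 11/13)*(-33) = -25*(-441/260)*(-33) = (2205/52)*(-33) = -72765/52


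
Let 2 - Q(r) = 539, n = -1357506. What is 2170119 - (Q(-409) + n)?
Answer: 3528162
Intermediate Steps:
Q(r) = -537 (Q(r) = 2 - 1*539 = 2 - 539 = -537)
2170119 - (Q(-409) + n) = 2170119 - (-537 - 1357506) = 2170119 - 1*(-1358043) = 2170119 + 1358043 = 3528162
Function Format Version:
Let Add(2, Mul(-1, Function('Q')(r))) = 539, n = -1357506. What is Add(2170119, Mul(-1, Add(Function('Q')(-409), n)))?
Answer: 3528162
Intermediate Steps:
Function('Q')(r) = -537 (Function('Q')(r) = Add(2, Mul(-1, 539)) = Add(2, -539) = -537)
Add(2170119, Mul(-1, Add(Function('Q')(-409), n))) = Add(2170119, Mul(-1, Add(-537, -1357506))) = Add(2170119, Mul(-1, -1358043)) = Add(2170119, 1358043) = 3528162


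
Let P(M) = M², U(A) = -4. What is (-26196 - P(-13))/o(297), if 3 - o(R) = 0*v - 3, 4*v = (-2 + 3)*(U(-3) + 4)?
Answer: -26365/6 ≈ -4394.2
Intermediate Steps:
v = 0 (v = ((-2 + 3)*(-4 + 4))/4 = (1*0)/4 = (¼)*0 = 0)
o(R) = 6 (o(R) = 3 - (0*0 - 3) = 3 - (0 - 3) = 3 - 1*(-3) = 3 + 3 = 6)
(-26196 - P(-13))/o(297) = (-26196 - 1*(-13)²)/6 = (-26196 - 1*169)*(⅙) = (-26196 - 169)*(⅙) = -26365*⅙ = -26365/6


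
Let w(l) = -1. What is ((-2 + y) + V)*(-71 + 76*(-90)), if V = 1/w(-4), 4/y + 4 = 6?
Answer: 6911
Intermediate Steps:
y = 2 (y = 4/(-4 + 6) = 4/2 = 4*(1/2) = 2)
V = -1 (V = 1/(-1) = -1)
((-2 + y) + V)*(-71 + 76*(-90)) = ((-2 + 2) - 1)*(-71 + 76*(-90)) = (0 - 1)*(-71 - 6840) = -1*(-6911) = 6911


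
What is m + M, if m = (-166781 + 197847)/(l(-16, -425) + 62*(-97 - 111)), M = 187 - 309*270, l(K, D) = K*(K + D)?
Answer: -243085093/2920 ≈ -83248.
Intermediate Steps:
l(K, D) = K*(D + K)
M = -83243 (M = 187 - 83430 = -83243)
m = -15533/2920 (m = (-166781 + 197847)/(-16*(-425 - 16) + 62*(-97 - 111)) = 31066/(-16*(-441) + 62*(-208)) = 31066/(7056 - 12896) = 31066/(-5840) = 31066*(-1/5840) = -15533/2920 ≈ -5.3195)
m + M = -15533/2920 - 83243 = -243085093/2920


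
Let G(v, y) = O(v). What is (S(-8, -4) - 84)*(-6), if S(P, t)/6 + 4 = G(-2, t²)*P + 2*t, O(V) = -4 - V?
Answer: 360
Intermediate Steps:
G(v, y) = -4 - v
S(P, t) = -24 - 12*P + 12*t (S(P, t) = -24 + 6*((-4 - 1*(-2))*P + 2*t) = -24 + 6*((-4 + 2)*P + 2*t) = -24 + 6*(-2*P + 2*t) = -24 + (-12*P + 12*t) = -24 - 12*P + 12*t)
(S(-8, -4) - 84)*(-6) = ((-24 - 12*(-8) + 12*(-4)) - 84)*(-6) = ((-24 + 96 - 48) - 84)*(-6) = (24 - 84)*(-6) = -60*(-6) = 360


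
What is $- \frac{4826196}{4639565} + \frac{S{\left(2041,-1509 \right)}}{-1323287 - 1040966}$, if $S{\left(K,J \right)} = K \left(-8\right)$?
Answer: $- \frac{11334593554268}{10969105469945} \approx -1.0333$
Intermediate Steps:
$S{\left(K,J \right)} = - 8 K$
$- \frac{4826196}{4639565} + \frac{S{\left(2041,-1509 \right)}}{-1323287 - 1040966} = - \frac{4826196}{4639565} + \frac{\left(-8\right) 2041}{-1323287 - 1040966} = \left(-4826196\right) \frac{1}{4639565} - \frac{16328}{-2364253} = - \frac{4826196}{4639565} - - \frac{16328}{2364253} = - \frac{4826196}{4639565} + \frac{16328}{2364253} = - \frac{11334593554268}{10969105469945}$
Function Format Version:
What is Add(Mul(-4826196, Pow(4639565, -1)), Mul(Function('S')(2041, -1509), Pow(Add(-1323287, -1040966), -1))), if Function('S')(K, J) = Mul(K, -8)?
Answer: Rational(-11334593554268, 10969105469945) ≈ -1.0333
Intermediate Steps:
Function('S')(K, J) = Mul(-8, K)
Add(Mul(-4826196, Pow(4639565, -1)), Mul(Function('S')(2041, -1509), Pow(Add(-1323287, -1040966), -1))) = Add(Mul(-4826196, Pow(4639565, -1)), Mul(Mul(-8, 2041), Pow(Add(-1323287, -1040966), -1))) = Add(Mul(-4826196, Rational(1, 4639565)), Mul(-16328, Pow(-2364253, -1))) = Add(Rational(-4826196, 4639565), Mul(-16328, Rational(-1, 2364253))) = Add(Rational(-4826196, 4639565), Rational(16328, 2364253)) = Rational(-11334593554268, 10969105469945)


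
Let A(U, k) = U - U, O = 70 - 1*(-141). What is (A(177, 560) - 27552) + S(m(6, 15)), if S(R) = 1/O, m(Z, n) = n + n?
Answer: -5813471/211 ≈ -27552.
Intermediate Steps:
m(Z, n) = 2*n
O = 211 (O = 70 + 141 = 211)
S(R) = 1/211
A(U, k) = 0
(A(177, 560) - 27552) + S(m(6, 15)) = (0 - 27552) + 1/211 = -27552 + 1/211 = -5813471/211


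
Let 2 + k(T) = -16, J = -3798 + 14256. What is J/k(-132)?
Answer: -581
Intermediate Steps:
J = 10458
k(T) = -18 (k(T) = -2 - 16 = -18)
J/k(-132) = 10458/(-18) = 10458*(-1/18) = -581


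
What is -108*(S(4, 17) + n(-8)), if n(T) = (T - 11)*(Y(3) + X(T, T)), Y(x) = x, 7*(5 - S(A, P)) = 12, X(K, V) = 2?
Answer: 69336/7 ≈ 9905.1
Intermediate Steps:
S(A, P) = 23/7 (S(A, P) = 5 - 1/7*12 = 5 - 12/7 = 23/7)
n(T) = -55 + 5*T (n(T) = (T - 11)*(3 + 2) = (-11 + T)*5 = -55 + 5*T)
-108*(S(4, 17) + n(-8)) = -108*(23/7 + (-55 + 5*(-8))) = -108*(23/7 + (-55 - 40)) = -108*(23/7 - 95) = -108*(-642/7) = 69336/7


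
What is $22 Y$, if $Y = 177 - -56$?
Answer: $5126$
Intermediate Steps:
$Y = 233$ ($Y = 177 + 56 = 233$)
$22 Y = 22 \cdot 233 = 5126$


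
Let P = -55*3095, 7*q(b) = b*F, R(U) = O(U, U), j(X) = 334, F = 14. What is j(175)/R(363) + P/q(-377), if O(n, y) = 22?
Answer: 1998393/8294 ≈ 240.94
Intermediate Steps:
R(U) = 22
q(b) = 2*b (q(b) = (b*14)/7 = (14*b)/7 = 2*b)
P = -170225
j(175)/R(363) + P/q(-377) = 334/22 - 170225/(2*(-377)) = 334*(1/22) - 170225/(-754) = 167/11 - 170225*(-1/754) = 167/11 + 170225/754 = 1998393/8294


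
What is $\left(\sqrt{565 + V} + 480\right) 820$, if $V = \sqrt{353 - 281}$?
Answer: $393600 + 820 \sqrt{565 + 6 \sqrt{2}} \approx 4.1324 \cdot 10^{5}$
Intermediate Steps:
$V = 6 \sqrt{2}$ ($V = \sqrt{72} = 6 \sqrt{2} \approx 8.4853$)
$\left(\sqrt{565 + V} + 480\right) 820 = \left(\sqrt{565 + 6 \sqrt{2}} + 480\right) 820 = \left(480 + \sqrt{565 + 6 \sqrt{2}}\right) 820 = 393600 + 820 \sqrt{565 + 6 \sqrt{2}}$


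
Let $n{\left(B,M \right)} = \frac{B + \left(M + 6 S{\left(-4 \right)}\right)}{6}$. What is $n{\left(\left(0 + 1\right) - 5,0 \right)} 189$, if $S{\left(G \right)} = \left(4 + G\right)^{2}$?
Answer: $-126$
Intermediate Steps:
$n{\left(B,M \right)} = \frac{B}{6} + \frac{M}{6}$ ($n{\left(B,M \right)} = \frac{B + \left(M + 6 \left(4 - 4\right)^{2}\right)}{6} = \left(B + \left(M + 6 \cdot 0^{2}\right)\right) \frac{1}{6} = \left(B + \left(M + 6 \cdot 0\right)\right) \frac{1}{6} = \left(B + \left(M + 0\right)\right) \frac{1}{6} = \left(B + M\right) \frac{1}{6} = \frac{B}{6} + \frac{M}{6}$)
$n{\left(\left(0 + 1\right) - 5,0 \right)} 189 = \left(\frac{\left(0 + 1\right) - 5}{6} + \frac{1}{6} \cdot 0\right) 189 = \left(\frac{1 - 5}{6} + 0\right) 189 = \left(\frac{1}{6} \left(-4\right) + 0\right) 189 = \left(- \frac{2}{3} + 0\right) 189 = \left(- \frac{2}{3}\right) 189 = -126$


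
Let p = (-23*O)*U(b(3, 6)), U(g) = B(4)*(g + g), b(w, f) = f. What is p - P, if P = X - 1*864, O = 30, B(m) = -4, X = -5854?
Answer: 39838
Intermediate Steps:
U(g) = -8*g (U(g) = -4*(g + g) = -8*g)
P = -6718 (P = -5854 - 1*864 = -5854 - 864 = -6718)
p = 33120 (p = (-23*30)*(-8*6) = -690*(-48) = 33120)
p - P = 33120 - 1*(-6718) = 33120 + 6718 = 39838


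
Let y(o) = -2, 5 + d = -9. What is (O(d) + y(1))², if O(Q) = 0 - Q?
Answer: 144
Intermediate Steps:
d = -14 (d = -5 - 9 = -14)
O(Q) = -Q
(O(d) + y(1))² = (-1*(-14) - 2)² = (14 - 2)² = 12² = 144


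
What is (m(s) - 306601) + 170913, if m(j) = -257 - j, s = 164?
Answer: -136109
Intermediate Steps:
(m(s) - 306601) + 170913 = ((-257 - 1*164) - 306601) + 170913 = ((-257 - 164) - 306601) + 170913 = (-421 - 306601) + 170913 = -307022 + 170913 = -136109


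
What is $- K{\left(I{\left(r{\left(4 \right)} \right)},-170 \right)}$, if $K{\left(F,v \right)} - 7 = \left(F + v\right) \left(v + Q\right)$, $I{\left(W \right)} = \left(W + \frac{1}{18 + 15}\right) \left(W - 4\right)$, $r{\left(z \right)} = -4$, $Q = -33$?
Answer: $- \frac{926317}{33} \approx -28070.0$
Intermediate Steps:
$I{\left(W \right)} = \left(-4 + W\right) \left(\frac{1}{33} + W\right)$ ($I{\left(W \right)} = \left(W + \frac{1}{33}\right) \left(-4 + W\right) = \left(\frac{1}{33} + W\right) \left(-4 + W\right) = \left(-4 + W\right) \left(\frac{1}{33} + W\right)$)
$K{\left(F,v \right)} = 7 + \left(-33 + v\right) \left(F + v\right)$ ($K{\left(F,v \right)} = 7 + \left(F + v\right) \left(v - 33\right) = 7 + \left(F + v\right) \left(-33 + v\right) = 7 + \left(-33 + v\right) \left(F + v\right)$)
$- K{\left(I{\left(r{\left(4 \right)} \right)},-170 \right)} = - (7 + \left(-170\right)^{2} - 33 \left(- \frac{4}{33} + \left(-4\right)^{2} - - \frac{524}{33}\right) - -5610 + \left(- \frac{4}{33} + \left(-4\right)^{2} - - \frac{524}{33}\right) \left(-170\right)) = - (7 + 28900 - 33 \left(- \frac{4}{33} + 16 + \frac{524}{33}\right) + 5610 + \left(- \frac{4}{33} + 16 + \frac{524}{33}\right) \left(-170\right)) = - (7 + 28900 - 1048 + 5610 + \frac{1048}{33} \left(-170\right)) = - (7 + 28900 - 1048 + 5610 - \frac{178160}{33}) = \left(-1\right) \frac{926317}{33} = - \frac{926317}{33}$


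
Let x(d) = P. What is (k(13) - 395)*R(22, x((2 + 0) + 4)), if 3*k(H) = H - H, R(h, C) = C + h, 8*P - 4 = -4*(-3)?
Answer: -9480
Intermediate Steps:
P = 2 (P = 1/2 + (-4*(-3))/8 = 1/2 + (1/8)*12 = 1/2 + 3/2 = 2)
x(d) = 2
k(H) = 0 (k(H) = (H - H)/3 = (1/3)*0 = 0)
(k(13) - 395)*R(22, x((2 + 0) + 4)) = (0 - 395)*(2 + 22) = -395*24 = -9480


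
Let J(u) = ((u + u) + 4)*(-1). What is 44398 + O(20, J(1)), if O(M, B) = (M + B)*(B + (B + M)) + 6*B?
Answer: 44474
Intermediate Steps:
J(u) = -4 - 2*u (J(u) = (2*u + 4)*(-1) = (4 + 2*u)*(-1) = -4 - 2*u)
O(M, B) = 6*B + (B + M)*(M + 2*B) (O(M, B) = (B + M)*(M + 2*B) + 6*B = 6*B + (B + M)*(M + 2*B))
44398 + O(20, J(1)) = 44398 + (20**2 + 2*(-4 - 2*1)**2 + 6*(-4 - 2*1) + 3*(-4 - 2*1)*20) = 44398 + (400 + 2*(-4 - 2)**2 + 6*(-4 - 2) + 3*(-4 - 2)*20) = 44398 + (400 + 2*(-6)**2 + 6*(-6) + 3*(-6)*20) = 44398 + (400 + 2*36 - 36 - 360) = 44398 + (400 + 72 - 36 - 360) = 44398 + 76 = 44474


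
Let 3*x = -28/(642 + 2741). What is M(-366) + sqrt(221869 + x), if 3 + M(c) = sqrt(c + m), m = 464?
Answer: -3 + 7*sqrt(2) + sqrt(22852995049497)/10149 ≈ 477.93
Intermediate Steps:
M(c) = -3 + sqrt(464 + c) (M(c) = -3 + sqrt(c + 464) = -3 + sqrt(464 + c))
x = -28/10149 (x = (-28/(642 + 2741))/3 = (-28/3383)/3 = (-28*1/3383)/3 = (1/3)*(-28/3383) = -28/10149 ≈ -0.0027589)
M(-366) + sqrt(221869 + x) = (-3 + sqrt(464 - 366)) + sqrt(221869 - 28/10149) = (-3 + sqrt(98)) + sqrt(2251748453/10149) = (-3 + 7*sqrt(2)) + sqrt(22852995049497)/10149 = -3 + 7*sqrt(2) + sqrt(22852995049497)/10149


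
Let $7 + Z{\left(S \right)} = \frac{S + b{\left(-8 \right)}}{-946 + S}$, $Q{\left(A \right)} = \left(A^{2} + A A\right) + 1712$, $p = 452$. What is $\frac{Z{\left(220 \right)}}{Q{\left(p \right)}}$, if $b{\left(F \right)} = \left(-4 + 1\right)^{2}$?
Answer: $- \frac{5311}{297892320} \approx -1.7829 \cdot 10^{-5}$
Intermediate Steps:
$Q{\left(A \right)} = 1712 + 2 A^{2}$ ($Q{\left(A \right)} = \left(A^{2} + A^{2}\right) + 1712 = 2 A^{2} + 1712 = 1712 + 2 A^{2}$)
$b{\left(F \right)} = 9$ ($b{\left(F \right)} = \left(-3\right)^{2} = 9$)
$Z{\left(S \right)} = -7 + \frac{9 + S}{-946 + S}$ ($Z{\left(S \right)} = -7 + \frac{S + 9}{-946 + S} = -7 + \frac{9 + S}{-946 + S}$)
$\frac{Z{\left(220 \right)}}{Q{\left(p \right)}} = \frac{\frac{1}{-946 + 220} \left(6631 - 1320\right)}{1712 + 2 \cdot 452^{2}} = \frac{\frac{1}{-726} \left(6631 - 1320\right)}{1712 + 2 \cdot 204304} = \frac{\left(- \frac{1}{726}\right) 5311}{1712 + 408608} = - \frac{5311}{726 \cdot 410320} = \left(- \frac{5311}{726}\right) \frac{1}{410320} = - \frac{5311}{297892320}$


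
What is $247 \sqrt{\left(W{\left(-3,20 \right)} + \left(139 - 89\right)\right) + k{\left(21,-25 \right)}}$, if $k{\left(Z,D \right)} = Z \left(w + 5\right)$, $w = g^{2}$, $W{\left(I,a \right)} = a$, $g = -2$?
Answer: $247 \sqrt{259} \approx 3975.1$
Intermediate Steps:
$w = 4$ ($w = \left(-2\right)^{2} = 4$)
$k{\left(Z,D \right)} = 9 Z$ ($k{\left(Z,D \right)} = Z \left(4 + 5\right) = Z 9 = 9 Z$)
$247 \sqrt{\left(W{\left(-3,20 \right)} + \left(139 - 89\right)\right) + k{\left(21,-25 \right)}} = 247 \sqrt{\left(20 + \left(139 - 89\right)\right) + 9 \cdot 21} = 247 \sqrt{\left(20 + \left(139 - 89\right)\right) + 189} = 247 \sqrt{\left(20 + 50\right) + 189} = 247 \sqrt{70 + 189} = 247 \sqrt{259}$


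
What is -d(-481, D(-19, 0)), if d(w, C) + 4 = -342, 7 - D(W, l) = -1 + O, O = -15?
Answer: 346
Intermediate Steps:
D(W, l) = 23 (D(W, l) = 7 - (-1 - 15) = 7 - 1*(-16) = 7 + 16 = 23)
d(w, C) = -346 (d(w, C) = -4 - 342 = -346)
-d(-481, D(-19, 0)) = -1*(-346) = 346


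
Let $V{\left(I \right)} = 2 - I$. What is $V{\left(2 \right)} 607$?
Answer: $0$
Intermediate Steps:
$V{\left(2 \right)} 607 = \left(2 - 2\right) 607 = 0 \cdot 607 = 0$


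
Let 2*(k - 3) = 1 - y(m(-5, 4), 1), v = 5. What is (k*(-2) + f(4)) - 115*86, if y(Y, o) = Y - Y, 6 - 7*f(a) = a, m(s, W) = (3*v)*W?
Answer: -69277/7 ≈ -9896.7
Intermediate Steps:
m(s, W) = 15*W (m(s, W) = (3*5)*W = 15*W)
f(a) = 6/7 - a/7
y(Y, o) = 0
k = 7/2 (k = 3 + (1 - 1*0)/2 = 3 + (1 + 0)/2 = 3 + (½)*1 = 3 + ½ = 7/2 ≈ 3.5000)
(k*(-2) + f(4)) - 115*86 = ((7/2)*(-2) + (6/7 - ⅐*4)) - 115*86 = (-7 + (6/7 - 4/7)) - 9890 = (-7 + 2/7) - 9890 = -47/7 - 9890 = -69277/7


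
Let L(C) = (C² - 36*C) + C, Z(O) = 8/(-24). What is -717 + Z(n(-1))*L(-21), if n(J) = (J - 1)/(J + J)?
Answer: -1109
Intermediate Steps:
n(J) = (-1 + J)/(2*J) (n(J) = (-1 + J)/((2*J)) = (-1 + J)*(1/(2*J)) = (-1 + J)/(2*J))
Z(O) = -⅓ (Z(O) = 8*(-1/24) = -⅓)
L(C) = C² - 35*C
-717 + Z(n(-1))*L(-21) = -717 - (-7)*(-35 - 21) = -717 - (-7)*(-56) = -717 - ⅓*1176 = -717 - 392 = -1109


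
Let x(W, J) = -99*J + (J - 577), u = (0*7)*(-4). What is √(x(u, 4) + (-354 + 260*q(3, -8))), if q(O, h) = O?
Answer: I*√543 ≈ 23.302*I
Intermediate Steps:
u = 0 (u = 0*(-4) = 0)
x(W, J) = -577 - 98*J (x(W, J) = -99*J + (-577 + J) = -577 - 98*J)
√(x(u, 4) + (-354 + 260*q(3, -8))) = √((-577 - 98*4) + (-354 + 260*3)) = √((-577 - 392) + (-354 + 780)) = √(-969 + 426) = √(-543) = I*√543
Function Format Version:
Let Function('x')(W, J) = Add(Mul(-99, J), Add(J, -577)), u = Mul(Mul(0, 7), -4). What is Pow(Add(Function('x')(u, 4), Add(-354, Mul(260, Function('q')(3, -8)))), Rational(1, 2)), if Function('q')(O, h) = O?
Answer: Mul(I, Pow(543, Rational(1, 2))) ≈ Mul(23.302, I)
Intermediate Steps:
u = 0 (u = Mul(0, -4) = 0)
Function('x')(W, J) = Add(-577, Mul(-98, J)) (Function('x')(W, J) = Add(Mul(-99, J), Add(-577, J)) = Add(-577, Mul(-98, J)))
Pow(Add(Function('x')(u, 4), Add(-354, Mul(260, Function('q')(3, -8)))), Rational(1, 2)) = Pow(Add(Add(-577, Mul(-98, 4)), Add(-354, Mul(260, 3))), Rational(1, 2)) = Pow(Add(Add(-577, -392), Add(-354, 780)), Rational(1, 2)) = Pow(Add(-969, 426), Rational(1, 2)) = Pow(-543, Rational(1, 2)) = Mul(I, Pow(543, Rational(1, 2)))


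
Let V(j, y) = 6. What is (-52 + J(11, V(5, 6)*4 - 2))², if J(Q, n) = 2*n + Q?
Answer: 9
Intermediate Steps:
J(Q, n) = Q + 2*n
(-52 + J(11, V(5, 6)*4 - 2))² = (-52 + (11 + 2*(6*4 - 2)))² = (-52 + (11 + 2*(24 - 2)))² = (-52 + (11 + 2*22))² = (-52 + (11 + 44))² = (-52 + 55)² = 3² = 9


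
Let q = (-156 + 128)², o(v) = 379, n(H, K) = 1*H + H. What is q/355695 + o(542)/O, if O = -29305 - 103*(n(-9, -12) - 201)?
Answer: -129517973/2400229860 ≈ -0.053961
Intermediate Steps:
n(H, K) = 2*H (n(H, K) = H + H = 2*H)
q = 784 (q = (-28)² = 784)
O = -6748 (O = -29305 - 103*(2*(-9) - 201) = -29305 - 103*(-18 - 201) = -29305 - 103*(-219) = -29305 - 1*(-22557) = -29305 + 22557 = -6748)
q/355695 + o(542)/O = 784/355695 + 379/(-6748) = 784*(1/355695) + 379*(-1/6748) = 784/355695 - 379/6748 = -129517973/2400229860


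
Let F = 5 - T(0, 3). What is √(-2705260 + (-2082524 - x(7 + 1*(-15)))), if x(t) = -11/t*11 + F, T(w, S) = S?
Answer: I*√76604818/4 ≈ 2188.1*I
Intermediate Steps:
F = 2 (F = 5 - 1*3 = 5 - 3 = 2)
x(t) = 2 - 121/t (x(t) = -11/t*11 + 2 = -121/t + 2 = 2 - 121/t)
√(-2705260 + (-2082524 - x(7 + 1*(-15)))) = √(-2705260 + (-2082524 - (2 - 121/(7 + 1*(-15))))) = √(-2705260 + (-2082524 - (2 - 121/(7 - 15)))) = √(-2705260 + (-2082524 - (2 - 121/(-8)))) = √(-2705260 + (-2082524 - (2 - 121*(-⅛)))) = √(-2705260 + (-2082524 - (2 + 121/8))) = √(-2705260 + (-2082524 - 1*137/8)) = √(-2705260 + (-2082524 - 137/8)) = √(-2705260 - 16660329/8) = √(-38302409/8) = I*√76604818/4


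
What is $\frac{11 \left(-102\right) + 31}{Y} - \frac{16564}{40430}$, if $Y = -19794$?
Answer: $- \frac{141879343}{400135710} \approx -0.35458$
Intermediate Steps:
$\frac{11 \left(-102\right) + 31}{Y} - \frac{16564}{40430} = \frac{11 \left(-102\right) + 31}{-19794} - \frac{16564}{40430} = \left(-1122 + 31\right) \left(- \frac{1}{19794}\right) - \frac{8282}{20215} = \left(-1091\right) \left(- \frac{1}{19794}\right) - \frac{8282}{20215} = \frac{1091}{19794} - \frac{8282}{20215} = - \frac{141879343}{400135710}$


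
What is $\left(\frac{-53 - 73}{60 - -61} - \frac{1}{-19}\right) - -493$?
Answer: $\frac{1131134}{2299} \approx 492.01$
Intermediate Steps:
$\left(\frac{-53 - 73}{60 - -61} - \frac{1}{-19}\right) - -493 = \left(- \frac{126}{60 + 61} - - \frac{1}{19}\right) + 493 = \left(- \frac{126}{121} + \frac{1}{19}\right) + 493 = - \frac{2273}{2299} + 493 = \frac{1131134}{2299}$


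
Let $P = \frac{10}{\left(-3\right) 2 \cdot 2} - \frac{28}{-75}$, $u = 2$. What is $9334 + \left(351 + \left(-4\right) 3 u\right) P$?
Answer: $\frac{459179}{50} \approx 9183.6$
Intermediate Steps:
$P = - \frac{23}{50}$ ($P = \frac{10}{\left(-6\right) 2} - - \frac{28}{75} = \frac{10}{-12} + \frac{28}{75} = 10 \left(- \frac{1}{12}\right) + \frac{28}{75} = - \frac{5}{6} + \frac{28}{75} = - \frac{23}{50} \approx -0.46$)
$9334 + \left(351 + \left(-4\right) 3 u\right) P = 9334 + \left(351 + \left(-4\right) 3 \cdot 2\right) \left(- \frac{23}{50}\right) = 9334 + \left(351 - 24\right) \left(- \frac{23}{50}\right) = 9334 + 327 \left(- \frac{23}{50}\right) = 9334 - \frac{7521}{50} = \frac{459179}{50}$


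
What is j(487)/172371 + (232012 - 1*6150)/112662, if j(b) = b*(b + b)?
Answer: 15395321093/3236610267 ≈ 4.7566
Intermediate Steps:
j(b) = 2*b² (j(b) = b*(2*b) = 2*b²)
j(487)/172371 + (232012 - 1*6150)/112662 = (2*487²)/172371 + (232012 - 1*6150)/112662 = (2*237169)*(1/172371) + (232012 - 6150)*(1/112662) = 474338*(1/172371) + 225862*(1/112662) = 474338/172371 + 112931/56331 = 15395321093/3236610267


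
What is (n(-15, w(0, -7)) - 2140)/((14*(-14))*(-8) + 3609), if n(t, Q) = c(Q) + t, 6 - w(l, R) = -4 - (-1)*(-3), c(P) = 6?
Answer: -2149/5177 ≈ -0.41511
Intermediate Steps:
w(l, R) = 13 (w(l, R) = 6 - (-4 - (-1)*(-3)) = 6 - (-4 - 1*3) = 6 - (-4 - 3) = 6 - 1*(-7) = 6 + 7 = 13)
n(t, Q) = 6 + t
(n(-15, w(0, -7)) - 2140)/((14*(-14))*(-8) + 3609) = ((6 - 15) - 2140)/((14*(-14))*(-8) + 3609) = (-9 - 2140)/(-196*(-8) + 3609) = -2149/(1568 + 3609) = -2149/5177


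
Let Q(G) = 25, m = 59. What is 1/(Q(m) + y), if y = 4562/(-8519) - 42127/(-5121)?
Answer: 43625799/1426162886 ≈ 0.030590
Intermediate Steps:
y = 335517911/43625799 (y = 4562*(-1/8519) - 42127*(-1/5121) = -4562/8519 + 42127/5121 = 335517911/43625799 ≈ 7.6908)
1/(Q(m) + y) = 1/(25 + 335517911/43625799) = 1/(1426162886/43625799) = 43625799/1426162886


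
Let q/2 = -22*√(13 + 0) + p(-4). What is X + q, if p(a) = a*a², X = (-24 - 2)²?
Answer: 548 - 44*√13 ≈ 389.36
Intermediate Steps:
X = 676 (X = (-26)² = 676)
p(a) = a³
q = -128 - 44*√13 (q = 2*(-22*√(13 + 0) + (-4)³) = 2*(-22*√13 - 64) = 2*(-64 - 22*√13) = -128 - 44*√13 ≈ -286.64)
X + q = 676 + (-128 - 44*√13) = 548 - 44*√13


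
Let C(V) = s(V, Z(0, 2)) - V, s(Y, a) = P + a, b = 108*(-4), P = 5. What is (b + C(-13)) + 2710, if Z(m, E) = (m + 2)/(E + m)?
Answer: 2297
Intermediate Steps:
Z(m, E) = (2 + m)/(E + m)
b = -432
s(Y, a) = 5 + a
C(V) = 6 - V (C(V) = (5 + (2 + 0)/(2 + 0)) - V = (5 + 2/2) - V = (5 + (½)*2) - V = (5 + 1) - V = 6 - V)
(b + C(-13)) + 2710 = (-432 + (6 - 1*(-13))) + 2710 = (-432 + (6 + 13)) + 2710 = (-432 + 19) + 2710 = -413 + 2710 = 2297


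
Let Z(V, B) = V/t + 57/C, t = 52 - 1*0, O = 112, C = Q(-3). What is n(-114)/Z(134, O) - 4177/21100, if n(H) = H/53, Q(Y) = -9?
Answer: 122756567/327661900 ≈ 0.37464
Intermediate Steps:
C = -9
t = 52 (t = 52 + 0 = 52)
n(H) = H/53 (n(H) = H*(1/53) = H/53)
Z(V, B) = -19/3 + V/52 (Z(V, B) = V/52 + 57/(-9) = V*(1/52) + 57*(-1/9) = V/52 - 19/3 = -19/3 + V/52)
n(-114)/Z(134, O) - 4177/21100 = ((1/53)*(-114))/(-19/3 + (1/52)*134) - 4177/21100 = -114/(53*(-19/3 + 67/26)) - 4177*1/21100 = -114/(53*(-293/78)) - 4177/21100 = -114/53*(-78/293) - 4177/21100 = 8892/15529 - 4177/21100 = 122756567/327661900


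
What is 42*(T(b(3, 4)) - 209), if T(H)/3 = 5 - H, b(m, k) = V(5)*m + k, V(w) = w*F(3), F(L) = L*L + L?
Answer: -31332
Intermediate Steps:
F(L) = L + L² (F(L) = L² + L = L + L²)
V(w) = 12*w (V(w) = w*(3*(1 + 3)) = w*(3*4) = w*12 = 12*w)
b(m, k) = k + 60*m (b(m, k) = (12*5)*m + k = 60*m + k = k + 60*m)
T(H) = 15 - 3*H (T(H) = 3*(5 - H) = 15 - 3*H)
42*(T(b(3, 4)) - 209) = 42*((15 - 3*(4 + 60*3)) - 209) = 42*((15 - 3*(4 + 180)) - 209) = 42*((15 - 3*184) - 209) = 42*((15 - 552) - 209) = 42*(-537 - 209) = 42*(-746) = -31332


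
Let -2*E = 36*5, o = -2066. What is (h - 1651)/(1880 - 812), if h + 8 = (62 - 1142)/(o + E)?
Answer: -297977/191884 ≈ -1.5529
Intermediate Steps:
E = -90 (E = -18*5 = -½*180 = -90)
h = -4042/539 (h = -8 + (62 - 1142)/(-2066 - 90) = -8 - 1080/(-2156) = -8 - 1080*(-1/2156) = -8 + 270/539 = -4042/539 ≈ -7.4991)
(h - 1651)/(1880 - 812) = (-4042/539 - 1651)/(1880 - 812) = -893931/539/1068 = -893931/539*1/1068 = -297977/191884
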